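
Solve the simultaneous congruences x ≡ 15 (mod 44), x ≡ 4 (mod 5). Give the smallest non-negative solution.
The moduli 44, 5 are pairwise coprime, so by the CRT there is a unique solution mod 44·5 = 220.
Solve by successive substitution. Start with x ≡ 15 (mod 44).
  Combine with x ≡ 4 (mod 5): write x = 15 + 44·t and require 15 + 44·t ≡ 4 (mod 5), i.e. 44·t ≡ 4 − 15 ≡ 4 (mod 5). Since 44^(−1) ≡ 4 (mod 5) (44 ≡ 4 (mod 5)), t ≡ 4·4 ≡ 1 (mod 5). So x ≡ 15 + 44·1 = 59 (mod 220).
Unique solution in [0, 220): x = 59.

Final answer: x ≡ 59 (mod 220); the representative in [0, 220) is 59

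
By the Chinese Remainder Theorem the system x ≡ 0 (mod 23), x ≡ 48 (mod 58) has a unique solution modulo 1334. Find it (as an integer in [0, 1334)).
The moduli 23, 58 are pairwise coprime, so by the CRT there is a unique solution mod 23·58 = 1334.
Solve by successive substitution. Start with x ≡ 0 (mod 23).
  Combine with x ≡ 48 (mod 58): write x = 23·t and require 23·t ≡ 48 (mod 58). Since 23^(−1) ≡ 53 (mod 58), t ≡ 53·48 ≡ 50 (mod 58). So x ≡ 23·50 = 1150 (mod 1334).
Unique solution in [0, 1334): x = 1150.

Final answer: x ≡ 1150 (mod 1334); the representative in [0, 1334) is 1150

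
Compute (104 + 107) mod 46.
27

Reduce the summands first: 104 ≡ 12, 107 ≡ 15 (mod 46), so 104 + 107 ≡ 12 + 15 (mod 46). 12 + 15 = 27; 27 = 0·46 + 27, so (104 + 107) mod 46 = 27.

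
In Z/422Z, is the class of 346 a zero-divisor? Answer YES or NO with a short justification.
YES

gcd(346, 422) = 2 > 1, so 346 is not a unit in Z/422Z. In Z/nZ every nonzero non-unit is a zero-divisor: explicitly, take b = 422/gcd = 211 ≠ 0 (mod 422); then 346·211 = 73006 = 173·422, i.e. 346·211 ≡ 0 (mod 422). So 346 is a zero-divisor.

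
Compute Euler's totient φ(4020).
φ(4020) = 1056

φ is multiplicative, with φ(p^e) = p^e − p^(e−1). Factorise 4020 = 2^2 · 3 · 5 · 67. Then
  φ(4020) = (2^2 − 2^1) · (3 − 1) · (5 − 1) · (67 − 1) = 2 · 2 · 4 · 66 = 1056.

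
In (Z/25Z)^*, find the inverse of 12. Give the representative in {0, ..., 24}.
Apply the extended Euclidean algorithm to (25, 12), tracking rows (r, s, t) with s·25 + t·12 = r. Each division r_prev = q·r_cur + r_new produces the new row as (previous row) − q·(current row):
  row A: (25, 1, 0)   [1·25 + 0·12 = 25]
  row B: (12, 0, 1)   [0·25 + 1·12 = 12]
  25 = 2·12 + 1   → row C = row A − 2·row B = (1, 1, −2)   [check: 1·25 − 2·12 = 1]
  12 = 12·1 + 0   → remainder 0, stop. gcd = 1 (last nonzero row C).
The gcd is 1, so 12 is invertible mod 25. The last nonzero row gives 1·25 − 2·12 = 1, so t = −2. So 12^(−1) ≡ −2 ≡ 23 (mod 25). Verify: 12 · 23 = 276 ≡ 1 (mod 25). ✓

Final answer: 12^(−1) ≡ 23 (mod 25)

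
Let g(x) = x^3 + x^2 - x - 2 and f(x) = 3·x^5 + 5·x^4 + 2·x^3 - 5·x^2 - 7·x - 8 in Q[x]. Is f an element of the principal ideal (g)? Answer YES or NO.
In Q[x] the ideal (g) consists of all multiples of g, so f ∈ (g) iff g | f, i.e. iff the remainder of f on division by g is 0. Divide f by g (g is monic, so eliminate the leading term of the running remainder at each step):
  leading term 3·x^5: subtract (3·x^2)·g(x) = 3·x^5 + 3·x^4 - 3·x^3 - 6·x^2, leaving 2·x^4 + 5·x^3 + x^2 - 7·x - 8
  leading term 2·x^4: subtract (2·x)·g(x) = 2·x^4 + 2·x^3 - 2·x^2 - 4·x, leaving 3·x^3 + 3·x^2 - 3·x - 8
  leading term 3·x^3: subtract (3)·g(x) = 3·x^3 + 3·x^2 - 3·x - 6, leaving -2
The remainder r(x) = -2 ≠ 0 (and deg r < deg g), so g ∤ f, i.e. f ∉ (g).

Final answer: NO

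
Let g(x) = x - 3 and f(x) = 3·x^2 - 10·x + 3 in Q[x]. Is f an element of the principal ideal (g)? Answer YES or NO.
In Q[x] the ideal (g) consists of all multiples of g, so f ∈ (g) iff g | f, i.e. iff the remainder of f on division by g is 0. Divide f by g (g is monic, so eliminate the leading term of the running remainder at each step):
  leading term 3·x^2: subtract (3·x)·g(x) = 3·x^2 - 9·x, leaving 3 - x
  leading term -x: subtract (-1)·g(x) = 3 - x, leaving 0
The remainder is 0, so f(x) = g(x) · h(x) with h(x) = 3·x - 1. Hence g | f, i.e. f ∈ (g).

Final answer: YES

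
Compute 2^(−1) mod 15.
2^(−1) ≡ 8 (mod 15)

Apply the extended Euclidean algorithm to (15, 2), tracking rows (r, s, t) with s·15 + t·2 = r. Each division r_prev = q·r_cur + r_new produces the new row as (previous row) − q·(current row):
  row A: (15, 1, 0)   [1·15 + 0·2 = 15]
  row B: (2, 0, 1)   [0·15 + 1·2 = 2]
  15 = 7·2 + 1   → row C = row A − 7·row B = (1, 1, −7)   [check: 1·15 − 7·2 = 1]
  2 = 2·1 + 0   → remainder 0, stop. gcd = 1 (last nonzero row C).
The gcd is 1, so 2 is invertible mod 15. The last nonzero row gives 1·15 − 7·2 = 1, so t = −7. So 2^(−1) ≡ −7 ≡ 8 (mod 15). Verify: 2 · 8 = 16 ≡ 1 (mod 15). ✓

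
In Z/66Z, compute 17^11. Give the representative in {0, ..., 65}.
17

Use repeated squaring. Binary(11) = 1011. Walk through the bits of the exponent 11 left-to-right: at each bit after the leading one, square the running value, then multiply by 17 if the bit is 1 (always reducing mod 66):
  bit 1 = 1 (leading): start with 17.
  bit 2 = 0: square 17^2 = 289 ≡ 25 (mod 66).
  bit 3 = 1: square 25^2 = 625 ≡ 31; bit is 1, so multiply 31·17 = 527 ≡ 65 (mod 66).
  bit 4 = 1: square 65^2 = 4225 ≡ 1; bit is 1, so multiply 1·17 = 17 (mod 66).
Final value: 17^11 ≡ 17 (mod 66).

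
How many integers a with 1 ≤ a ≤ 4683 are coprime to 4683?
The number of a ∈ {1, ..., 4683} with gcd(a, 4683) = 1 is by definition Euler's totient φ(4683). φ is multiplicative, with φ(p^e) = p^e − p^(e−1). Factorise 4683 = 3 · 7 · 223. Then
  φ(4683) = (3 − 1) · (7 − 1) · (223 − 1) = 2 · 6 · 222 = 2664.
So there are 2664 such integers.

Final answer: 2664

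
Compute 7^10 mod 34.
19

Use repeated squaring. Binary(10) = 1010. Walk through the bits of the exponent 10 left-to-right: at each bit after the leading one, square the running value, then multiply by 7 if the bit is 1 (always reducing mod 34):
  bit 1 = 1 (leading): start with 7.
  bit 2 = 0: square 7^2 = 49 ≡ 15 (mod 34).
  bit 3 = 1: square 15^2 = 225 ≡ 21; bit is 1, so multiply 21·7 = 147 ≡ 11 (mod 34).
  bit 4 = 0: square 11^2 = 121 ≡ 19 (mod 34).
Final value: 7^10 ≡ 19 (mod 34).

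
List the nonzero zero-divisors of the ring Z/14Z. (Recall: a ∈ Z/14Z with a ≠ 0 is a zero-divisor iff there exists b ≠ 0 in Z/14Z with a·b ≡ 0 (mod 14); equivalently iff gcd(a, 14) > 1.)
nonzero zero-divisors of Z/14Z = {2, 4, 6, 7, 8, 10, 12}

An element a ∈ Z/14Z (with a ≠ 0) is a zero-divisor iff gcd(a, 14) > 1 (because a is a unit precisely when gcd(a, n) = 1, and in Z/nZ every nonzero, non-unit element is a zero-divisor). Scan a = 1, ..., 13 and keep those with gcd(a, 14) > 1:
  gcd(2, 14) = 2, gcd(4, 14) = 2, gcd(6, 14) = 2, gcd(7, 14) = 7, gcd(8, 14) = 2, gcd(10, 14) = 2, gcd(12, 14) = 2.
All other a ∈ {1, ..., 13} have gcd(a, 14) = 1 and are units. So the nonzero zero-divisors are exactly the 7 values of a appearing in this scan.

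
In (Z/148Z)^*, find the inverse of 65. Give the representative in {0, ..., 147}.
65^(−1) ≡ 41 (mod 148)

Apply the extended Euclidean algorithm to (148, 65), tracking rows (r, s, t) with s·148 + t·65 = r. Each division r_prev = q·r_cur + r_new produces the new row as (previous row) − q·(current row):
  row A: (148, 1, 0)   [1·148 + 0·65 = 148]
  row B: (65, 0, 1)   [0·148 + 1·65 = 65]
  148 = 2·65 + 18   → row C = row A − 2·row B = (18, 1, −2)   [check: 1·148 − 2·65 = 18]
  65 = 3·18 + 11   → row D = row B − 3·row C = (11, −3, 7)   [check: −3·148 + 7·65 = 11]
  18 = 1·11 + 7   → row E = row C − 1·row D = (7, 4, −9)   [check: 4·148 − 9·65 = 7]
  11 = 1·7 + 4   → row F = row D − 1·row E = (4, −7, 16)   [check: −7·148 + 16·65 = 4]
  7 = 1·4 + 3   → row G = row E − 1·row F = (3, 11, −25)   [check: 11·148 − 25·65 = 3]
  4 = 1·3 + 1   → row H = row F − 1·row G = (1, −18, 41)   [check: −18·148 + 41·65 = 1]
  3 = 3·1 + 0   → remainder 0, stop. gcd = 1 (last nonzero row H).
The gcd is 1, so 65 is invertible mod 148. The last nonzero row gives −18·148 + 41·65 = 1, so t = 41. So 65^(−1) ≡ 41 (mod 148). Verify: 65 · 41 = 2665 ≡ 1 (mod 148). ✓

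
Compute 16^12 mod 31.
8

Use repeated squaring. Binary(12) = 1100. Walk through the bits of the exponent 12 left-to-right: at each bit after the leading one, square the running value, then multiply by 16 if the bit is 1 (always reducing mod 31):
  bit 1 = 1 (leading): start with 16.
  bit 2 = 1: square 16^2 = 256 ≡ 8; bit is 1, so multiply 8·16 = 128 ≡ 4 (mod 31).
  bit 3 = 0: square 4^2 = 16 (mod 31).
  bit 4 = 0: square 16^2 = 256 ≡ 8 (mod 31).
Final value: 16^12 ≡ 8 (mod 31).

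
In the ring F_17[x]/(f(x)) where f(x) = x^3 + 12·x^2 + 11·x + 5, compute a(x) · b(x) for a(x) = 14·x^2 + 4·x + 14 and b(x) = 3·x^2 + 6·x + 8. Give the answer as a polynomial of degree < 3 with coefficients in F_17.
Multiply as integer polynomials: a · b = 42·x^4 + 96·x^3 + 178·x^2 + 116·x + 112. Reducing coefficients mod 17: a · b ≡ 8·x^4 + 11·x^3 + 8·x^2 + 14·x + 10. Now divide by f(x) = x^3 + 12·x^2 + 11·x + 5 in F_17[x], eliminating the leading term at each step:
  leading term 8·x^4: subtract (8·x)·f(x) = 8·x^4 + 11·x^3 + 3·x^2 + 6·x, leaving 5·x^2 + 8·x + 10 (coefficients mod 17)
The degree is now < 3, so this is the remainder. Hence a · b ≡ 5·x^2 + 8·x + 10 in F_17[x]/(f).

Final answer: a · b ≡ 5·x^2 + 8·x + 10 (mod f(x))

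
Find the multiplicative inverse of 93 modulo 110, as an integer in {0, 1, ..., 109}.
93^(−1) ≡ 97 (mod 110)

Apply the extended Euclidean algorithm to (110, 93), tracking rows (r, s, t) with s·110 + t·93 = r. Each division r_prev = q·r_cur + r_new produces the new row as (previous row) − q·(current row):
  row A: (110, 1, 0)   [1·110 + 0·93 = 110]
  row B: (93, 0, 1)   [0·110 + 1·93 = 93]
  110 = 1·93 + 17   → row C = row A − 1·row B = (17, 1, −1)   [check: 1·110 − 1·93 = 17]
  93 = 5·17 + 8   → row D = row B − 5·row C = (8, −5, 6)   [check: −5·110 + 6·93 = 8]
  17 = 2·8 + 1   → row E = row C − 2·row D = (1, 11, −13)   [check: 11·110 − 13·93 = 1]
  8 = 8·1 + 0   → remainder 0, stop. gcd = 1 (last nonzero row E).
The gcd is 1, so 93 is invertible mod 110. The last nonzero row gives 11·110 − 13·93 = 1, so t = −13. So 93^(−1) ≡ −13 ≡ 97 (mod 110). Verify: 93 · 97 = 9021 ≡ 1 (mod 110). ✓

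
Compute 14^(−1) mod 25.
14^(−1) ≡ 9 (mod 25)

Apply the extended Euclidean algorithm to (25, 14), tracking rows (r, s, t) with s·25 + t·14 = r. Each division r_prev = q·r_cur + r_new produces the new row as (previous row) − q·(current row):
  row A: (25, 1, 0)   [1·25 + 0·14 = 25]
  row B: (14, 0, 1)   [0·25 + 1·14 = 14]
  25 = 1·14 + 11   → row C = row A − 1·row B = (11, 1, −1)   [check: 1·25 − 1·14 = 11]
  14 = 1·11 + 3   → row D = row B − 1·row C = (3, −1, 2)   [check: −1·25 + 2·14 = 3]
  11 = 3·3 + 2   → row E = row C − 3·row D = (2, 4, −7)   [check: 4·25 − 7·14 = 2]
  3 = 1·2 + 1   → row F = row D − 1·row E = (1, −5, 9)   [check: −5·25 + 9·14 = 1]
  2 = 2·1 + 0   → remainder 0, stop. gcd = 1 (last nonzero row F).
The gcd is 1, so 14 is invertible mod 25. The last nonzero row gives −5·25 + 9·14 = 1, so t = 9. So 14^(−1) ≡ 9 (mod 25). Verify: 14 · 9 = 126 ≡ 1 (mod 25). ✓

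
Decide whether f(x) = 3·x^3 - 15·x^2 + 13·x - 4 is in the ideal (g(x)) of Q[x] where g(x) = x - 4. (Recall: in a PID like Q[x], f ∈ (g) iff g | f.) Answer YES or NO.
YES

In Q[x] the ideal (g) consists of all multiples of g, so f ∈ (g) iff g | f, i.e. iff the remainder of f on division by g is 0. Divide f by g (g is monic, so eliminate the leading term of the running remainder at each step):
  leading term 3·x^3: subtract (3·x^2)·g(x) = 3·x^3 - 12·x^2, leaving -3·x^2 + 13·x - 4
  leading term -3·x^2: subtract (-3·x)·g(x) = -3·x^2 + 12·x, leaving x - 4
  leading term x: subtract (1)·g(x) = x - 4, leaving 0
The remainder is 0, so f(x) = g(x) · h(x) with h(x) = 3·x^2 - 3·x + 1. Hence g | f, i.e. f ∈ (g).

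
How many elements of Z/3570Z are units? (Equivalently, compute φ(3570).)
Z/3570Z has φ(3570) = 768 units

An element a ∈ Z/3570Z is a unit iff gcd(a, 3570) = 1, so the number of units is φ(3570). φ is multiplicative, with φ(p^e) = p^e − p^(e−1). Factorise 3570 = 2 · 3 · 5 · 7 · 17. Then
  φ(3570) = (2 − 1) · (3 − 1) · (5 − 1) · (7 − 1) · (17 − 1) = 1 · 2 · 4 · 6 · 16 = 768.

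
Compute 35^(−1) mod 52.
Apply the extended Euclidean algorithm to (52, 35), tracking rows (r, s, t) with s·52 + t·35 = r. Each division r_prev = q·r_cur + r_new produces the new row as (previous row) − q·(current row):
  row A: (52, 1, 0)   [1·52 + 0·35 = 52]
  row B: (35, 0, 1)   [0·52 + 1·35 = 35]
  52 = 1·35 + 17   → row C = row A − 1·row B = (17, 1, −1)   [check: 1·52 − 1·35 = 17]
  35 = 2·17 + 1   → row D = row B − 2·row C = (1, −2, 3)   [check: −2·52 + 3·35 = 1]
  17 = 17·1 + 0   → remainder 0, stop. gcd = 1 (last nonzero row D).
The gcd is 1, so 35 is invertible mod 52. The last nonzero row gives −2·52 + 3·35 = 1, so t = 3. So 35^(−1) ≡ 3 (mod 52). Verify: 35 · 3 = 105 ≡ 1 (mod 52). ✓

Final answer: 35^(−1) ≡ 3 (mod 52)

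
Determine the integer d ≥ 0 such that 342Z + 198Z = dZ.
(342, 198) = (18); d = 18

In the PID Z, (a, b) is generated by gcd(a, b). Compute gcd(342, 198) with the extended Euclidean algorithm, tracking rows (r, s, t) with s·342 + t·198 = r:
  row A: (342, 1, 0)   [1·342 + 0·198 = 342]
  row B: (198, 0, 1)   [0·342 + 1·198 = 198]
  342 = 1·198 + 144   → row C = row A − 1·row B = (144, 1, −1)   [check: 1·342 − 1·198 = 144]
  198 = 1·144 + 54   → row D = row B − 1·row C = (54, −1, 2)   [check: −1·342 + 2·198 = 54]
  144 = 2·54 + 36   → row E = row C − 2·row D = (36, 3, −5)   [check: 3·342 − 5·198 = 36]
  54 = 1·36 + 18   → row F = row D − 1·row E = (18, −4, 7)   [check: −4·342 + 7·198 = 18]
  36 = 2·18 + 0   → remainder 0, stop. gcd = 18 (last nonzero row F).
So gcd(342, 198) = 18, with Bézout identity −4·342 + 7·198 = 18. Containment (⊇): the Bézout identity exhibits 18 as an element of (342, 198), giving (18) ⊆ (342, 198). Containment (⊆): since 18 | 342 and 18 | 198 (342 = 18·19, 198 = 18·11), every Z-linear combination of 342 and 198 is divisible by 18, so (342, 198) ⊆ (18). Therefore (342, 198) = (18), d = 18.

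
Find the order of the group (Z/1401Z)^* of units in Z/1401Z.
|(Z/1401Z)^*| = 932

(Z/1401Z)^* consists of the classes a with gcd(a, 1401) = 1, so its order is φ(1401). φ is multiplicative, with φ(p^e) = p^e − p^(e−1). Factorise 1401 = 3 · 467. Then
  φ(1401) = (3 − 1) · (467 − 1) = 2 · 466 = 932.
Thus |(Z/1401Z)^*| = 932.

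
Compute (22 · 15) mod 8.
Reduce the factors first: 22 ≡ 6, 15 ≡ 7 (mod 8), so 22 · 15 ≡ 6 · 7 (mod 8). 6 · 7 = 42. Dividing by 8: 42 = 5·8 + 2. So (22 · 15) mod 8 = 2.

Final answer: 2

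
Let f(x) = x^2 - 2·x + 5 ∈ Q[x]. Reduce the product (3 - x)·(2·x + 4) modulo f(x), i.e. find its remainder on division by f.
a · b ≡ 22 - 2·x (mod f(x))

First multiply in Q[x] without reducing: a · b = -2·x^2 + 2·x + 12. Now divide by f(x) = x^2 - 2·x + 5, eliminating the leading term at each step:
  leading term -2·x^2: subtract (-2)·f(x) = -2·x^2 + 4·x - 10, leaving 22 - 2·x
The degree is now < 2, so this is the remainder. Hence a · b ≡ 22 - 2·x in Q[x]/(f).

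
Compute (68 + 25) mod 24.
Reduce the summands first: 68 ≡ 20, 25 ≡ 1 (mod 24), so 68 + 25 ≡ 20 + 1 (mod 24). 20 + 1 = 21; 21 = 0·24 + 21, so (68 + 25) mod 24 = 21.

Final answer: 21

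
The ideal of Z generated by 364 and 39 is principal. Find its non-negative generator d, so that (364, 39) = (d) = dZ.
In the PID Z, (a, b) is generated by gcd(a, b). Compute gcd(364, 39) with the extended Euclidean algorithm, tracking rows (r, s, t) with s·364 + t·39 = r:
  row A: (364, 1, 0)   [1·364 + 0·39 = 364]
  row B: (39, 0, 1)   [0·364 + 1·39 = 39]
  364 = 9·39 + 13   → row C = row A − 9·row B = (13, 1, −9)   [check: 1·364 − 9·39 = 13]
  39 = 3·13 + 0   → remainder 0, stop. gcd = 13 (last nonzero row C).
So gcd(364, 39) = 13, with Bézout identity 1·364 − 9·39 = 13. Containment (⊇): the Bézout identity exhibits 13 as an element of (364, 39), giving (13) ⊆ (364, 39). Containment (⊆): since 13 | 364 and 13 | 39 (364 = 13·28, 39 = 13·3), every Z-linear combination of 364 and 39 is divisible by 13, so (364, 39) ⊆ (13). Therefore (364, 39) = (13), d = 13.

Final answer: (364, 39) = (13); d = 13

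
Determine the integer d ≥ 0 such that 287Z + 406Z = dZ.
In the PID Z, (a, b) is generated by gcd(a, b). Compute gcd(406, 287) with the extended Euclidean algorithm, tracking rows (r, s, t) with s·406 + t·287 = r:
  row A: (406, 1, 0)   [1·406 + 0·287 = 406]
  row B: (287, 0, 1)   [0·406 + 1·287 = 287]
  406 = 1·287 + 119   → row C = row A − 1·row B = (119, 1, −1)   [check: 1·406 − 1·287 = 119]
  287 = 2·119 + 49   → row D = row B − 2·row C = (49, −2, 3)   [check: −2·406 + 3·287 = 49]
  119 = 2·49 + 21   → row E = row C − 2·row D = (21, 5, −7)   [check: 5·406 − 7·287 = 21]
  49 = 2·21 + 7   → row F = row D − 2·row E = (7, −12, 17)   [check: −12·406 + 17·287 = 7]
  21 = 3·7 + 0   → remainder 0, stop. gcd = 7 (last nonzero row F).
So gcd(287, 406) = 7, with Bézout identity −12·406 + 17·287 = 7. Containment (⊇): the Bézout identity exhibits 7 as an element of (287, 406), giving (7) ⊆ (287, 406). Containment (⊆): since 7 | 287 and 7 | 406 (287 = 7·41, 406 = 7·58), every Z-linear combination of 287 and 406 is divisible by 7, so (287, 406) ⊆ (7). Therefore (287, 406) = (7), d = 7.

Final answer: (287, 406) = (7); d = 7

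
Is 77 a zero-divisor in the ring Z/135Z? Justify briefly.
NO

gcd(77, 135) = 1, so 77 is a unit in Z/135Z (it has a multiplicative inverse). A unit cannot be a zero-divisor: if 77·b ≡ 0 then multiplying both sides by 77^(−1) gives b ≡ 0. So 77 is not a zero-divisor.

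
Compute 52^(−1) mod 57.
52^(−1) ≡ 34 (mod 57)

Apply the extended Euclidean algorithm to (57, 52), tracking rows (r, s, t) with s·57 + t·52 = r. Each division r_prev = q·r_cur + r_new produces the new row as (previous row) − q·(current row):
  row A: (57, 1, 0)   [1·57 + 0·52 = 57]
  row B: (52, 0, 1)   [0·57 + 1·52 = 52]
  57 = 1·52 + 5   → row C = row A − 1·row B = (5, 1, −1)   [check: 1·57 − 1·52 = 5]
  52 = 10·5 + 2   → row D = row B − 10·row C = (2, −10, 11)   [check: −10·57 + 11·52 = 2]
  5 = 2·2 + 1   → row E = row C − 2·row D = (1, 21, −23)   [check: 21·57 − 23·52 = 1]
  2 = 2·1 + 0   → remainder 0, stop. gcd = 1 (last nonzero row E).
The gcd is 1, so 52 is invertible mod 57. The last nonzero row gives 21·57 − 23·52 = 1, so t = −23. So 52^(−1) ≡ −23 ≡ 34 (mod 57). Verify: 52 · 34 = 1768 ≡ 1 (mod 57). ✓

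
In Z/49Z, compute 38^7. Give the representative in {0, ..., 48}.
31

Use repeated squaring. Binary(7) = 111. Walk through the bits of the exponent 7 left-to-right: at each bit after the leading one, square the running value, then multiply by 38 if the bit is 1 (always reducing mod 49):
  bit 1 = 1 (leading): start with 38.
  bit 2 = 1: square 38^2 = 1444 ≡ 23; bit is 1, so multiply 23·38 = 874 ≡ 41 (mod 49).
  bit 3 = 1: square 41^2 = 1681 ≡ 15; bit is 1, so multiply 15·38 = 570 ≡ 31 (mod 49).
Final value: 38^7 ≡ 31 (mod 49).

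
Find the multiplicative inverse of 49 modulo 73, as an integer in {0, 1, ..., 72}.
49^(−1) ≡ 3 (mod 73)

Apply the extended Euclidean algorithm to (73, 49), tracking rows (r, s, t) with s·73 + t·49 = r. Each division r_prev = q·r_cur + r_new produces the new row as (previous row) − q·(current row):
  row A: (73, 1, 0)   [1·73 + 0·49 = 73]
  row B: (49, 0, 1)   [0·73 + 1·49 = 49]
  73 = 1·49 + 24   → row C = row A − 1·row B = (24, 1, −1)   [check: 1·73 − 1·49 = 24]
  49 = 2·24 + 1   → row D = row B − 2·row C = (1, −2, 3)   [check: −2·73 + 3·49 = 1]
  24 = 24·1 + 0   → remainder 0, stop. gcd = 1 (last nonzero row D).
The gcd is 1, so 49 is invertible mod 73. The last nonzero row gives −2·73 + 3·49 = 1, so t = 3. So 49^(−1) ≡ 3 (mod 73). Verify: 49 · 3 = 147 ≡ 1 (mod 73). ✓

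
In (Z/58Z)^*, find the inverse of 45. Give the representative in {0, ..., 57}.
Apply the extended Euclidean algorithm to (58, 45), tracking rows (r, s, t) with s·58 + t·45 = r. Each division r_prev = q·r_cur + r_new produces the new row as (previous row) − q·(current row):
  row A: (58, 1, 0)   [1·58 + 0·45 = 58]
  row B: (45, 0, 1)   [0·58 + 1·45 = 45]
  58 = 1·45 + 13   → row C = row A − 1·row B = (13, 1, −1)   [check: 1·58 − 1·45 = 13]
  45 = 3·13 + 6   → row D = row B − 3·row C = (6, −3, 4)   [check: −3·58 + 4·45 = 6]
  13 = 2·6 + 1   → row E = row C − 2·row D = (1, 7, −9)   [check: 7·58 − 9·45 = 1]
  6 = 6·1 + 0   → remainder 0, stop. gcd = 1 (last nonzero row E).
The gcd is 1, so 45 is invertible mod 58. The last nonzero row gives 7·58 − 9·45 = 1, so t = −9. So 45^(−1) ≡ −9 ≡ 49 (mod 58). Verify: 45 · 49 = 2205 ≡ 1 (mod 58). ✓

Final answer: 45^(−1) ≡ 49 (mod 58)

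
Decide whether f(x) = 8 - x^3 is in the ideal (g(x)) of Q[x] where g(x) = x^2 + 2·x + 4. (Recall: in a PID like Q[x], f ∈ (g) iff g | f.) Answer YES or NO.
YES

In Q[x] the ideal (g) consists of all multiples of g, so f ∈ (g) iff g | f, i.e. iff the remainder of f on division by g is 0. Divide f by g (g is monic, so eliminate the leading term of the running remainder at each step):
  leading term -x^3: subtract (-x)·g(x) = -x^3 - 2·x^2 - 4·x, leaving 2·x^2 + 4·x + 8
  leading term 2·x^2: subtract (2)·g(x) = 2·x^2 + 4·x + 8, leaving 0
The remainder is 0, so f(x) = g(x) · h(x) with h(x) = 2 - x. Hence g | f, i.e. f ∈ (g).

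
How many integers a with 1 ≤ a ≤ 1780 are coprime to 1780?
The number of a ∈ {1, ..., 1780} with gcd(a, 1780) = 1 is by definition Euler's totient φ(1780). φ is multiplicative, with φ(p^e) = p^e − p^(e−1). Factorise 1780 = 2^2 · 5 · 89. Then
  φ(1780) = (2^2 − 2^1) · (5 − 1) · (89 − 1) = 2 · 4 · 88 = 704.
So there are 704 such integers.

Final answer: 704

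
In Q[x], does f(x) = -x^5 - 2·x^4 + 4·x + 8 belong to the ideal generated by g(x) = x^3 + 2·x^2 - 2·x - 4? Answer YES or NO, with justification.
In Q[x] the ideal (g) consists of all multiples of g, so f ∈ (g) iff g | f, i.e. iff the remainder of f on division by g is 0. Divide f by g (g is monic, so eliminate the leading term of the running remainder at each step):
  leading term -x^5: subtract (-x^2)·g(x) = -x^5 - 2·x^4 + 2·x^3 + 4·x^2, leaving -2·x^3 - 4·x^2 + 4·x + 8
  leading term -2·x^3: subtract (-2)·g(x) = -2·x^3 - 4·x^2 + 4·x + 8, leaving 0
The remainder is 0, so f(x) = g(x) · h(x) with h(x) = -x^2 - 2. Hence g | f, i.e. f ∈ (g).

Final answer: YES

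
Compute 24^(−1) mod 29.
Apply the extended Euclidean algorithm to (29, 24), tracking rows (r, s, t) with s·29 + t·24 = r. Each division r_prev = q·r_cur + r_new produces the new row as (previous row) − q·(current row):
  row A: (29, 1, 0)   [1·29 + 0·24 = 29]
  row B: (24, 0, 1)   [0·29 + 1·24 = 24]
  29 = 1·24 + 5   → row C = row A − 1·row B = (5, 1, −1)   [check: 1·29 − 1·24 = 5]
  24 = 4·5 + 4   → row D = row B − 4·row C = (4, −4, 5)   [check: −4·29 + 5·24 = 4]
  5 = 1·4 + 1   → row E = row C − 1·row D = (1, 5, −6)   [check: 5·29 − 6·24 = 1]
  4 = 4·1 + 0   → remainder 0, stop. gcd = 1 (last nonzero row E).
The gcd is 1, so 24 is invertible mod 29. The last nonzero row gives 5·29 − 6·24 = 1, so t = −6. So 24^(−1) ≡ −6 ≡ 23 (mod 29). Verify: 24 · 23 = 552 ≡ 1 (mod 29). ✓

Final answer: 24^(−1) ≡ 23 (mod 29)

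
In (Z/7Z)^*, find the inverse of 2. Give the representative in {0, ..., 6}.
2^(−1) ≡ 4 (mod 7)

Apply the extended Euclidean algorithm to (7, 2), tracking rows (r, s, t) with s·7 + t·2 = r. Each division r_prev = q·r_cur + r_new produces the new row as (previous row) − q·(current row):
  row A: (7, 1, 0)   [1·7 + 0·2 = 7]
  row B: (2, 0, 1)   [0·7 + 1·2 = 2]
  7 = 3·2 + 1   → row C = row A − 3·row B = (1, 1, −3)   [check: 1·7 − 3·2 = 1]
  2 = 2·1 + 0   → remainder 0, stop. gcd = 1 (last nonzero row C).
The gcd is 1, so 2 is invertible mod 7. The last nonzero row gives 1·7 − 3·2 = 1, so t = −3. So 2^(−1) ≡ −3 ≡ 4 (mod 7). Verify: 2 · 4 = 8 ≡ 1 (mod 7). ✓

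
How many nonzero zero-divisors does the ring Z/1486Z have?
In Z/1486Z each nonzero element is either a unit (gcd with 1486 is 1) or a zero-divisor (gcd > 1). The number of units is φ(1486): factorise 1486 = 2 · 743, so φ(1486) = (2 − 1) · (743 − 1) = 1 · 742 = 742. The nonzero elements number 1486 − 1 = 1485. Hence the nonzero zero-divisors number 1485 − 742 = 743.

Final answer: Z/1486Z has 743 nonzero zero-divisors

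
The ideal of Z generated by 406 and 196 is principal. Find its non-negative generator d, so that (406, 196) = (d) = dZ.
In the PID Z, (a, b) is generated by gcd(a, b). Compute gcd(406, 196) with the extended Euclidean algorithm, tracking rows (r, s, t) with s·406 + t·196 = r:
  row A: (406, 1, 0)   [1·406 + 0·196 = 406]
  row B: (196, 0, 1)   [0·406 + 1·196 = 196]
  406 = 2·196 + 14   → row C = row A − 2·row B = (14, 1, −2)   [check: 1·406 − 2·196 = 14]
  196 = 14·14 + 0   → remainder 0, stop. gcd = 14 (last nonzero row C).
So gcd(406, 196) = 14, with Bézout identity 1·406 − 2·196 = 14. Containment (⊇): the Bézout identity exhibits 14 as an element of (406, 196), giving (14) ⊆ (406, 196). Containment (⊆): since 14 | 406 and 14 | 196 (406 = 14·29, 196 = 14·14), every Z-linear combination of 406 and 196 is divisible by 14, so (406, 196) ⊆ (14). Therefore (406, 196) = (14), d = 14.

Final answer: (406, 196) = (14); d = 14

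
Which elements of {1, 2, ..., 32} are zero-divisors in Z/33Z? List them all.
An element a ∈ Z/33Z (with a ≠ 0) is a zero-divisor iff gcd(a, 33) > 1 (because a is a unit precisely when gcd(a, n) = 1, and in Z/nZ every nonzero, non-unit element is a zero-divisor). Scan a = 1, ..., 32 and keep those with gcd(a, 33) > 1:
  gcd(3, 33) = 3, gcd(6, 33) = 3, gcd(9, 33) = 3, gcd(11, 33) = 11, gcd(12, 33) = 3, gcd(15, 33) = 3, gcd(18, 33) = 3, gcd(21, 33) = 3, gcd(22, 33) = 11, gcd(24, 33) = 3, gcd(27, 33) = 3, gcd(30, 33) = 3.
All other a ∈ {1, ..., 32} have gcd(a, 33) = 1 and are units. So the nonzero zero-divisors are exactly the 12 values of a appearing in this scan.

Final answer: nonzero zero-divisors of Z/33Z = {3, 6, 9, 11, 12, 15, 18, 21, 22, 24, 27, 30}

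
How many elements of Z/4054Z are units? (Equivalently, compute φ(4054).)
An element a ∈ Z/4054Z is a unit iff gcd(a, 4054) = 1, so the number of units is φ(4054). φ is multiplicative, with φ(p^e) = p^e − p^(e−1). Factorise 4054 = 2 · 2027. Then
  φ(4054) = (2 − 1) · (2027 − 1) = 1 · 2026 = 2026.

Final answer: Z/4054Z has φ(4054) = 2026 units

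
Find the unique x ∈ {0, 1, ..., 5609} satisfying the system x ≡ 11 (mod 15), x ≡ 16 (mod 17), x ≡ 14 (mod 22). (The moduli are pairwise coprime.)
x ≡ 4436 (mod 5610); the representative in [0, 5610) is 4436

The moduli 15, 17, 22 are pairwise coprime, so by the CRT there is a unique solution mod 15·17·22 = 5610.
Solve by successive substitution. Start with x ≡ 11 (mod 15).
  Combine with x ≡ 16 (mod 17): write x = 11 + 15·t and require 11 + 15·t ≡ 16 (mod 17), i.e. 15·t ≡ 16 − 11 ≡ 5 (mod 17). Since 15^(−1) ≡ 8 (mod 17), t ≡ 8·5 ≡ 6 (mod 17). So x ≡ 11 + 15·6 = 101 (mod 255).
  Combine with x ≡ 14 (mod 22): write x = 101 + 255·t and require 101 + 255·t ≡ 14 (mod 22), i.e. 255·t ≡ 14 − 101 ≡ 1 (mod 22). Since 255^(−1) ≡ 17 (mod 22) (255 ≡ 13 (mod 22)), t ≡ 17·1 ≡ 17 (mod 22). So x ≡ 101 + 255·17 = 4436 (mod 5610).
Unique solution in [0, 5610): x = 4436.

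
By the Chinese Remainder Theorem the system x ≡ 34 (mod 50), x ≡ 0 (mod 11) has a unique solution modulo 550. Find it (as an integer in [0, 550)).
The moduli 50, 11 are pairwise coprime, so by the CRT there is a unique solution mod 50·11 = 550.
Solve by successive substitution. Start with x ≡ 34 (mod 50).
  Combine with x ≡ 0 (mod 11): write x = 34 + 50·t and require 34 + 50·t ≡ 0 (mod 11), i.e. 50·t ≡ 0 − 34 ≡ 10 (mod 11). Since 50^(−1) ≡ 2 (mod 11) (50 ≡ 6 (mod 11)), t ≡ 2·10 ≡ 9 (mod 11). So x ≡ 34 + 50·9 = 484 (mod 550).
Unique solution in [0, 550): x = 484.

Final answer: x ≡ 484 (mod 550); the representative in [0, 550) is 484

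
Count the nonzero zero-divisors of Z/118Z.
Z/118Z has 59 nonzero zero-divisors

In Z/118Z each nonzero element is either a unit (gcd with 118 is 1) or a zero-divisor (gcd > 1). The number of units is φ(118): factorise 118 = 2 · 59, so φ(118) = (2 − 1) · (59 − 1) = 1 · 58 = 58. The nonzero elements number 118 − 1 = 117. Hence the nonzero zero-divisors number 117 − 58 = 59.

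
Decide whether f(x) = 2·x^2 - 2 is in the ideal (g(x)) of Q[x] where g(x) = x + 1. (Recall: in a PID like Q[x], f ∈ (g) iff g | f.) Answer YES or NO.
YES

In Q[x] the ideal (g) consists of all multiples of g, so f ∈ (g) iff g | f, i.e. iff the remainder of f on division by g is 0. Divide f by g (g is monic, so eliminate the leading term of the running remainder at each step):
  leading term 2·x^2: subtract (2·x)·g(x) = 2·x^2 + 2·x, leaving -2·x - 2
  leading term -2·x: subtract (-2)·g(x) = -2·x - 2, leaving 0
The remainder is 0, so f(x) = g(x) · h(x) with h(x) = 2·x - 2. Hence g | f, i.e. f ∈ (g).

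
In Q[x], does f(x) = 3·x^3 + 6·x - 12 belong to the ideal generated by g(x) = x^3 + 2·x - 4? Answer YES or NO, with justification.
YES

In Q[x] the ideal (g) consists of all multiples of g, so f ∈ (g) iff g | f, i.e. iff the remainder of f on division by g is 0. Divide f by g (g is monic, so eliminate the leading term of the running remainder at each step):
  leading term 3·x^3: subtract (3)·g(x) = 3·x^3 + 6·x - 12, leaving 0
The remainder is 0, so f(x) = g(x) · h(x) with h(x) = 3. Hence g | f, i.e. f ∈ (g).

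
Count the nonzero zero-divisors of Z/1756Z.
Z/1756Z has 879 nonzero zero-divisors

In Z/1756Z each nonzero element is either a unit (gcd with 1756 is 1) or a zero-divisor (gcd > 1). The number of units is φ(1756): factorise 1756 = 2^2 · 439, so φ(1756) = (2^2 − 2^1) · (439 − 1) = 2 · 438 = 876. The nonzero elements number 1756 − 1 = 1755. Hence the nonzero zero-divisors number 1755 − 876 = 879.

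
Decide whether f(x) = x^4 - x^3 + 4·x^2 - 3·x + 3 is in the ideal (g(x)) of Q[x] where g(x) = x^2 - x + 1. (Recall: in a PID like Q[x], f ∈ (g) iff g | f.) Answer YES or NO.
YES

In Q[x] the ideal (g) consists of all multiples of g, so f ∈ (g) iff g | f, i.e. iff the remainder of f on division by g is 0. Divide f by g (g is monic, so eliminate the leading term of the running remainder at each step):
  leading term x^4: subtract (x^2)·g(x) = x^4 - x^3 + x^2, leaving 3·x^2 - 3·x + 3
  leading term 3·x^2: subtract (3)·g(x) = 3·x^2 - 3·x + 3, leaving 0
The remainder is 0, so f(x) = g(x) · h(x) with h(x) = x^2 + 3. Hence g | f, i.e. f ∈ (g).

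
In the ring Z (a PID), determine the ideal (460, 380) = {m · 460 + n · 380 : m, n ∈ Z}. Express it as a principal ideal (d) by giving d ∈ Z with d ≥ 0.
(460, 380) = (20); d = 20

In the PID Z, (a, b) is generated by gcd(a, b). Compute gcd(460, 380) with the extended Euclidean algorithm, tracking rows (r, s, t) with s·460 + t·380 = r:
  row A: (460, 1, 0)   [1·460 + 0·380 = 460]
  row B: (380, 0, 1)   [0·460 + 1·380 = 380]
  460 = 1·380 + 80   → row C = row A − 1·row B = (80, 1, −1)   [check: 1·460 − 1·380 = 80]
  380 = 4·80 + 60   → row D = row B − 4·row C = (60, −4, 5)   [check: −4·460 + 5·380 = 60]
  80 = 1·60 + 20   → row E = row C − 1·row D = (20, 5, −6)   [check: 5·460 − 6·380 = 20]
  60 = 3·20 + 0   → remainder 0, stop. gcd = 20 (last nonzero row E).
So gcd(460, 380) = 20, with Bézout identity 5·460 − 6·380 = 20. Containment (⊇): the Bézout identity exhibits 20 as an element of (460, 380), giving (20) ⊆ (460, 380). Containment (⊆): since 20 | 460 and 20 | 380 (460 = 20·23, 380 = 20·19), every Z-linear combination of 460 and 380 is divisible by 20, so (460, 380) ⊆ (20). Therefore (460, 380) = (20), d = 20.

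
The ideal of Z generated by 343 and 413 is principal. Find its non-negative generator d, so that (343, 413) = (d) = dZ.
In the PID Z, (a, b) is generated by gcd(a, b). Compute gcd(413, 343) with the extended Euclidean algorithm, tracking rows (r, s, t) with s·413 + t·343 = r:
  row A: (413, 1, 0)   [1·413 + 0·343 = 413]
  row B: (343, 0, 1)   [0·413 + 1·343 = 343]
  413 = 1·343 + 70   → row C = row A − 1·row B = (70, 1, −1)   [check: 1·413 − 1·343 = 70]
  343 = 4·70 + 63   → row D = row B − 4·row C = (63, −4, 5)   [check: −4·413 + 5·343 = 63]
  70 = 1·63 + 7   → row E = row C − 1·row D = (7, 5, −6)   [check: 5·413 − 6·343 = 7]
  63 = 9·7 + 0   → remainder 0, stop. gcd = 7 (last nonzero row E).
So gcd(343, 413) = 7, with Bézout identity 5·413 − 6·343 = 7. Containment (⊇): the Bézout identity exhibits 7 as an element of (343, 413), giving (7) ⊆ (343, 413). Containment (⊆): since 7 | 343 and 7 | 413 (343 = 7·49, 413 = 7·59), every Z-linear combination of 343 and 413 is divisible by 7, so (343, 413) ⊆ (7). Therefore (343, 413) = (7), d = 7.

Final answer: (343, 413) = (7); d = 7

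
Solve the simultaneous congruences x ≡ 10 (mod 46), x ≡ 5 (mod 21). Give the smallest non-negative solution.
x ≡ 194 (mod 966); the representative in [0, 966) is 194

The moduli 46, 21 are pairwise coprime, so by the CRT there is a unique solution mod 46·21 = 966.
Solve by successive substitution. Start with x ≡ 10 (mod 46).
  Combine with x ≡ 5 (mod 21): write x = 10 + 46·t and require 10 + 46·t ≡ 5 (mod 21), i.e. 46·t ≡ 5 − 10 ≡ 16 (mod 21). Since 46^(−1) ≡ 16 (mod 21) (46 ≡ 4 (mod 21)), t ≡ 16·16 ≡ 4 (mod 21). So x ≡ 10 + 46·4 = 194 (mod 966).
Unique solution in [0, 966): x = 194.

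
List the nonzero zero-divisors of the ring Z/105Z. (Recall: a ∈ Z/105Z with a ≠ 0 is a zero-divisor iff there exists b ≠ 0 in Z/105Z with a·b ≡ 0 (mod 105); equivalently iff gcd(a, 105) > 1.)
An element a ∈ Z/105Z (with a ≠ 0) is a zero-divisor iff gcd(a, 105) > 1 (because a is a unit precisely when gcd(a, n) = 1, and in Z/nZ every nonzero, non-unit element is a zero-divisor). Scan a = 1, ..., 104 and keep those with gcd(a, 105) > 1:
  gcd(3, 105) = 3, gcd(5, 105) = 5, gcd(6, 105) = 3, gcd(7, 105) = 7, gcd(9, 105) = 3, gcd(10, 105) = 5, gcd(12, 105) = 3, gcd(14, 105) = 7, gcd(15, 105) = 15, gcd(18, 105) = 3, gcd(20, 105) = 5, gcd(21, 105) = 21, gcd(24, 105) = 3, gcd(25, 105) = 5, gcd(27, 105) = 3, gcd(28, 105) = 7, gcd(30, 105) = 15, gcd(33, 105) = 3, gcd(35, 105) = 35, gcd(36, 105) = 3, gcd(39, 105) = 3, gcd(40, 105) = 5, gcd(42, 105) = 21, gcd(45, 105) = 15, gcd(48, 105) = 3, gcd(49, 105) = 7, gcd(50, 105) = 5, gcd(51, 105) = 3, gcd(54, 105) = 3, gcd(55, 105) = 5, gcd(56, 105) = 7, gcd(57, 105) = 3, gcd(60, 105) = 15, gcd(63, 105) = 21, gcd(65, 105) = 5, gcd(66, 105) = 3, gcd(69, 105) = 3, gcd(70, 105) = 35, gcd(72, 105) = 3, gcd(75, 105) = 15, gcd(77, 105) = 7, gcd(78, 105) = 3, gcd(80, 105) = 5, gcd(81, 105) = 3, gcd(84, 105) = 21, gcd(85, 105) = 5, gcd(87, 105) = 3, gcd(90, 105) = 15, gcd(91, 105) = 7, gcd(93, 105) = 3, gcd(95, 105) = 5, gcd(96, 105) = 3, gcd(98, 105) = 7, gcd(99, 105) = 3, gcd(100, 105) = 5, gcd(102, 105) = 3.
All other a ∈ {1, ..., 104} have gcd(a, 105) = 1 and are units. So the nonzero zero-divisors are exactly the 56 values of a appearing in this scan.

Final answer: nonzero zero-divisors of Z/105Z = {3, 5, 6, 7, 9, 10, 12, 14, 15, 18, 20, 21, 24, 25, 27, 28, 30, 33, 35, 36, 39, 40, 42, 45, 48, 49, 50, 51, 54, 55, 56, 57, 60, 63, 65, 66, 69, 70, 72, 75, 77, 78, 80, 81, 84, 85, 87, 90, 91, 93, 95, 96, 98, 99, 100, 102}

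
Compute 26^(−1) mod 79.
Apply the extended Euclidean algorithm to (79, 26), tracking rows (r, s, t) with s·79 + t·26 = r. Each division r_prev = q·r_cur + r_new produces the new row as (previous row) − q·(current row):
  row A: (79, 1, 0)   [1·79 + 0·26 = 79]
  row B: (26, 0, 1)   [0·79 + 1·26 = 26]
  79 = 3·26 + 1   → row C = row A − 3·row B = (1, 1, −3)   [check: 1·79 − 3·26 = 1]
  26 = 26·1 + 0   → remainder 0, stop. gcd = 1 (last nonzero row C).
The gcd is 1, so 26 is invertible mod 79. The last nonzero row gives 1·79 − 3·26 = 1, so t = −3. So 26^(−1) ≡ −3 ≡ 76 (mod 79). Verify: 26 · 76 = 1976 ≡ 1 (mod 79). ✓

Final answer: 26^(−1) ≡ 76 (mod 79)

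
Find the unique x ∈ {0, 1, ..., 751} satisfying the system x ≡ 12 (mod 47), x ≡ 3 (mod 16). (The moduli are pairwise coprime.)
The moduli 47, 16 are pairwise coprime, so by the CRT there is a unique solution mod 47·16 = 752.
Solve by successive substitution. Start with x ≡ 12 (mod 47).
  Combine with x ≡ 3 (mod 16): write x = 12 + 47·t and require 12 + 47·t ≡ 3 (mod 16), i.e. 47·t ≡ 3 − 12 ≡ 7 (mod 16). Since 47^(−1) ≡ 15 (mod 16) (47 ≡ 15 (mod 16)), t ≡ 15·7 ≡ 9 (mod 16). So x ≡ 12 + 47·9 = 435 (mod 752).
Unique solution in [0, 752): x = 435.

Final answer: x ≡ 435 (mod 752); the representative in [0, 752) is 435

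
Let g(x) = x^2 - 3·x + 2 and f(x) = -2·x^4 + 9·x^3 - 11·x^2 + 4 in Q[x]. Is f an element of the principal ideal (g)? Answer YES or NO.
YES

In Q[x] the ideal (g) consists of all multiples of g, so f ∈ (g) iff g | f, i.e. iff the remainder of f on division by g is 0. Divide f by g (g is monic, so eliminate the leading term of the running remainder at each step):
  leading term -2·x^4: subtract (-2·x^2)·g(x) = -2·x^4 + 6·x^3 - 4·x^2, leaving 3·x^3 - 7·x^2 + 4
  leading term 3·x^3: subtract (3·x)·g(x) = 3·x^3 - 9·x^2 + 6·x, leaving 2·x^2 - 6·x + 4
  leading term 2·x^2: subtract (2)·g(x) = 2·x^2 - 6·x + 4, leaving 0
The remainder is 0, so f(x) = g(x) · h(x) with h(x) = -2·x^2 + 3·x + 2. Hence g | f, i.e. f ∈ (g).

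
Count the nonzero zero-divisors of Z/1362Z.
In Z/1362Z each nonzero element is either a unit (gcd with 1362 is 1) or a zero-divisor (gcd > 1). The number of units is φ(1362): factorise 1362 = 2 · 3 · 227, so φ(1362) = (2 − 1) · (3 − 1) · (227 − 1) = 1 · 2 · 226 = 452. The nonzero elements number 1362 − 1 = 1361. Hence the nonzero zero-divisors number 1361 − 452 = 909.

Final answer: Z/1362Z has 909 nonzero zero-divisors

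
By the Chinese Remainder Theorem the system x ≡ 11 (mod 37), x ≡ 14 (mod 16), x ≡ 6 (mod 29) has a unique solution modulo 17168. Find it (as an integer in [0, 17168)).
x ≡ 4414 (mod 17168); the representative in [0, 17168) is 4414

The moduli 37, 16, 29 are pairwise coprime, so by the CRT there is a unique solution mod 37·16·29 = 17168.
Solve by successive substitution. Start with x ≡ 11 (mod 37).
  Combine with x ≡ 14 (mod 16): write x = 11 + 37·t and require 11 + 37·t ≡ 14 (mod 16), i.e. 37·t ≡ 14 − 11 ≡ 3 (mod 16). Since 37^(−1) ≡ 13 (mod 16) (37 ≡ 5 (mod 16)), t ≡ 13·3 ≡ 7 (mod 16). So x ≡ 11 + 37·7 = 270 (mod 592).
  Combine with x ≡ 6 (mod 29): write x = 270 + 592·t and require 270 + 592·t ≡ 6 (mod 29), i.e. 592·t ≡ 6 − 270 ≡ 26 (mod 29). Since 592^(−1) ≡ 17 (mod 29) (592 ≡ 12 (mod 29)), t ≡ 17·26 ≡ 7 (mod 29). So x ≡ 270 + 592·7 = 4414 (mod 17168).
Unique solution in [0, 17168): x = 4414.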